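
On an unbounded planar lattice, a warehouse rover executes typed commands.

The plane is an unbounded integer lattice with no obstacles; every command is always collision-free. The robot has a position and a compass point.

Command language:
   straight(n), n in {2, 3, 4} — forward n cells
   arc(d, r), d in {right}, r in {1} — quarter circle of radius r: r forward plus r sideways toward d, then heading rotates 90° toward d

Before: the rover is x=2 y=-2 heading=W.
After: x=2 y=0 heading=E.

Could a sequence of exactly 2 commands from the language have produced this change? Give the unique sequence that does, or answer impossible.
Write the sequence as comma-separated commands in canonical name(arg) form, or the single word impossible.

key: position moved to (2,0) AND the heading swung to E — translation plus rotation needed
t0: x=2 y=-2 heading=W
step 1 (arc(right, 1)): x=1 y=-1 heading=N
step 2 (arc(right, 1)): x=2 y=0 heading=E
no other 2-command option fits: unique.

arc(right, 1), arc(right, 1)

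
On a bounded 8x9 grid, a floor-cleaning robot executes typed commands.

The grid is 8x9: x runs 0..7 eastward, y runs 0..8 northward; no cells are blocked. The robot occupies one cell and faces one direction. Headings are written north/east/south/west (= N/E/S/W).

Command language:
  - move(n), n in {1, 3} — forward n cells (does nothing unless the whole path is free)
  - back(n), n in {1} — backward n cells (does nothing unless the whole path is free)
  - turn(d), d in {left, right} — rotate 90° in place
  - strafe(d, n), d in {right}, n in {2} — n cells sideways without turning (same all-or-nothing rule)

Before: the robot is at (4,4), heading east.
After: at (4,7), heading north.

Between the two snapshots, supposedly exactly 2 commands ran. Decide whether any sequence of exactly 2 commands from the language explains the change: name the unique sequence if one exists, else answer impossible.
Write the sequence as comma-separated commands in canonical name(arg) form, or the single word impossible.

turn(left), move(3)

key: order matters: swapping turn(left) and move(3) lands elsewhere
begin: at (4,4), heading east
1. turn(left) → at (4,4), heading north
2. move(3) → at (4,7), heading north
all 36 alternatives checked — unique.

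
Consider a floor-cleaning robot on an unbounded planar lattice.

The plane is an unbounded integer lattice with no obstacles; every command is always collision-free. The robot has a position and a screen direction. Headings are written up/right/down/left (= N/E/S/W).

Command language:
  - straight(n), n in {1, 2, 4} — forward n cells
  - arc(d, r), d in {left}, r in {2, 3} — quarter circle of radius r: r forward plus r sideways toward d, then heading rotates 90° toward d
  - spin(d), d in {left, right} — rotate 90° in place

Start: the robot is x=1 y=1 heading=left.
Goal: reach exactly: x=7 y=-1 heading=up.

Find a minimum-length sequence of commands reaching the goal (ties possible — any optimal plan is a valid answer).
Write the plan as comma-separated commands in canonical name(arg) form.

arc(left, 3), arc(left, 2), straight(4), arc(left, 3)

start: x=1 y=1 heading=left
t=1 arc(left, 3) ⇒ x=-2 y=-2 heading=down
t=2 arc(left, 2) ⇒ x=0 y=-4 heading=right
t=3 straight(4) ⇒ x=4 y=-4 heading=right
t=4 arc(left, 3) ⇒ x=7 y=-1 heading=up
nothing shorter than 4 reaches the goal.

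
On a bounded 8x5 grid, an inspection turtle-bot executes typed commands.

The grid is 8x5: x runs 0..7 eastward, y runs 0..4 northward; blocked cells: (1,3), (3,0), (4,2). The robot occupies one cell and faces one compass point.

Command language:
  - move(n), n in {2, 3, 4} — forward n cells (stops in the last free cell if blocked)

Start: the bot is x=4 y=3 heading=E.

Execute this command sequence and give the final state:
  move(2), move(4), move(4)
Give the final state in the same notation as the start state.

t0: x=4 y=3 heading=E
step 1 (move(2)): x=6 y=3 heading=E
step 2 (move(4)): x=7 y=3 heading=E
step 3 (move(4)): x=7 y=3 heading=E

x=7 y=3 heading=E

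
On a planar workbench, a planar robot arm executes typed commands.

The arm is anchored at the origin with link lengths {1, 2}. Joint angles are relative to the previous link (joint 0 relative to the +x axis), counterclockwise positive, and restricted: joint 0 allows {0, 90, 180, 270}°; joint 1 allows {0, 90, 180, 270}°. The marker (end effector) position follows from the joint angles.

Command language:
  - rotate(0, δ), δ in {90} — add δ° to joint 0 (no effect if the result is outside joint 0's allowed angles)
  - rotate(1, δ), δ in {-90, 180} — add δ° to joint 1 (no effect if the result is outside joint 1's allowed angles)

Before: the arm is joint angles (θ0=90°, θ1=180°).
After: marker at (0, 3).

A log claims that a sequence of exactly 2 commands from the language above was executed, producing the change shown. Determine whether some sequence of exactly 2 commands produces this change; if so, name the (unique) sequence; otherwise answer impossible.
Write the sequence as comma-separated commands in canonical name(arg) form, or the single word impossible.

from: joint angles (θ0=90°, θ1=180°)
1. rotate(1, -90) → joint angles (θ0=90°, θ1=90°)
2. rotate(1, -90) → joint angles (θ0=90°, θ1=0°)
all 9 alternatives checked — unique.

rotate(1, -90), rotate(1, -90)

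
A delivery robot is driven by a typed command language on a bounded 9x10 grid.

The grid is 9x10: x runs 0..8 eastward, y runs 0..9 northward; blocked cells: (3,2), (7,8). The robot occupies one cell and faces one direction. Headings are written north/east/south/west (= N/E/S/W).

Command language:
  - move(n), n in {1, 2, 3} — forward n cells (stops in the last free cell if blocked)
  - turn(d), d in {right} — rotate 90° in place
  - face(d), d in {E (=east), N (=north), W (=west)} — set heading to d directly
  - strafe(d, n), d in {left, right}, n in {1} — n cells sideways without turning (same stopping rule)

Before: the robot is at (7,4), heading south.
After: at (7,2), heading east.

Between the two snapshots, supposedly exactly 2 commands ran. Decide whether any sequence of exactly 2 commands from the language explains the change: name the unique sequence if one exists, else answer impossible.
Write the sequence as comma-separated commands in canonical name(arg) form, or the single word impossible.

key: order matters: swapping move(2) and face(E) lands elsewhere
start: at (7,4), heading south
1. move(2) → at (7,2), heading south
2. face(E) → at (7,2), heading east
no rival 2-sequence matches.

move(2), face(E)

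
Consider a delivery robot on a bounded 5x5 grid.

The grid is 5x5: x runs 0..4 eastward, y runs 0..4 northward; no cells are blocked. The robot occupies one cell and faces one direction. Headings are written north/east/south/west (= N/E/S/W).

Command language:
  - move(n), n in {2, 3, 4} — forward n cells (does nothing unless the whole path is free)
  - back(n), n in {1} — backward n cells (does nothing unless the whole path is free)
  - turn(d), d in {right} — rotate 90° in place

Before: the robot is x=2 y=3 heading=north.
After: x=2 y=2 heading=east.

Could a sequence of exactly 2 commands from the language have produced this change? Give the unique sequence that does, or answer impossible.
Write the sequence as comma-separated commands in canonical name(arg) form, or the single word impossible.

back(1), turn(right)

key: position moved to (2,2) AND the heading swung to E — translation plus rotation needed
start: x=2 y=3 heading=north
t=1 back(1) ⇒ x=2 y=2 heading=north
t=2 turn(right) ⇒ x=2 y=2 heading=east
no rival 2-sequence matches.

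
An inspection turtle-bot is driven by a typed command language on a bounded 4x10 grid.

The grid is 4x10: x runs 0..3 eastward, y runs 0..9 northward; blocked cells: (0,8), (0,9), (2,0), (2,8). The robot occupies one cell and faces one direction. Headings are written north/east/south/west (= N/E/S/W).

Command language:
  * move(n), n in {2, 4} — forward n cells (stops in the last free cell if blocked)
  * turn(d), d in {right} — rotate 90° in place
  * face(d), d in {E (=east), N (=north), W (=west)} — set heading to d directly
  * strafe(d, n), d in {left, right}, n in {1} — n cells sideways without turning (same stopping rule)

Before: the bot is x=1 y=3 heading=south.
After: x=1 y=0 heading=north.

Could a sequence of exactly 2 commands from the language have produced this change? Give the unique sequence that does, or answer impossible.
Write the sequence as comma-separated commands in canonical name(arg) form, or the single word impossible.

key: order matters: swapping move(4) and face(N) lands elsewhere
start: x=1 y=3 heading=south
step 1 (move(4)): x=1 y=0 heading=south
step 2 (face(N)): x=1 y=0 heading=north
no other 2-command option fits: unique.

move(4), face(N)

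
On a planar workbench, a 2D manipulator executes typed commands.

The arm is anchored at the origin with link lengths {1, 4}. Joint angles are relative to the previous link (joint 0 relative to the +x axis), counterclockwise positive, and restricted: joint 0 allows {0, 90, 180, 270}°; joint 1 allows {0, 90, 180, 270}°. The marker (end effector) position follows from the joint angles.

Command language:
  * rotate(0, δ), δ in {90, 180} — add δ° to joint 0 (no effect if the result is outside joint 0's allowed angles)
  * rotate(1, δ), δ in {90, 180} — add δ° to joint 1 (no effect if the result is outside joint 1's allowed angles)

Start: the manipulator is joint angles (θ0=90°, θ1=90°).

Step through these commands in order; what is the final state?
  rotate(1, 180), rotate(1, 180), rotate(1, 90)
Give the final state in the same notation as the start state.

begin: joint angles (θ0=90°, θ1=90°)
t=1 rotate(1, 180) ⇒ joint angles (θ0=90°, θ1=270°)
t=2 rotate(1, 180) ⇒ joint angles (θ0=90°, θ1=90°)
t=3 rotate(1, 90) ⇒ joint angles (θ0=90°, θ1=180°)

joint angles (θ0=90°, θ1=180°)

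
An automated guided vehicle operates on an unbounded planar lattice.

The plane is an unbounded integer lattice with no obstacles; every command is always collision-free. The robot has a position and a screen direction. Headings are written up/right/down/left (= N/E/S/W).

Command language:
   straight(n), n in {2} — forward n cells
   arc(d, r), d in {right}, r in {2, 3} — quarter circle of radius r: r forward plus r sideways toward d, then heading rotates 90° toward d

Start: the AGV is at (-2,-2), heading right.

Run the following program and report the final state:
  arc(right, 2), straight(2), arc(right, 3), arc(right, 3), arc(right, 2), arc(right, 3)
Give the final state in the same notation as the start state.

at (-1,-7), heading down

from: at (-2,-2), heading right
step 1 (arc(right, 2)): at (0,-4), heading down
step 2 (straight(2)): at (0,-6), heading down
step 3 (arc(right, 3)): at (-3,-9), heading left
step 4 (arc(right, 3)): at (-6,-6), heading up
step 5 (arc(right, 2)): at (-4,-4), heading right
step 6 (arc(right, 3)): at (-1,-7), heading down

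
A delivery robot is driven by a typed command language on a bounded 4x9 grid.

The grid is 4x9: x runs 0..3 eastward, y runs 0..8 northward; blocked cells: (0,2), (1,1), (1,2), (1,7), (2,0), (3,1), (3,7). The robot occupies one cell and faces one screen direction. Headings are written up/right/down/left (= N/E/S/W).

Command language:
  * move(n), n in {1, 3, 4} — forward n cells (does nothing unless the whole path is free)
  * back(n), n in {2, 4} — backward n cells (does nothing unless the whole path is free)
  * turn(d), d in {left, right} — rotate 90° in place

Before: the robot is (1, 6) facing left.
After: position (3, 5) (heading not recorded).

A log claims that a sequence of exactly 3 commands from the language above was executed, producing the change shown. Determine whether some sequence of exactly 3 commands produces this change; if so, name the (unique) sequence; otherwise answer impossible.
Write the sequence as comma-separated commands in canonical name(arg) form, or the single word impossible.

back(2), turn(left), move(1)

key: order matters: swapping back(2) and move(1) lands elsewhere
t0: (1, 6) facing left
1. back(2) → (3, 6) facing left
2. turn(left) → (3, 6) facing down
3. move(1) → (3, 5) facing down
no rival 3-sequence matches.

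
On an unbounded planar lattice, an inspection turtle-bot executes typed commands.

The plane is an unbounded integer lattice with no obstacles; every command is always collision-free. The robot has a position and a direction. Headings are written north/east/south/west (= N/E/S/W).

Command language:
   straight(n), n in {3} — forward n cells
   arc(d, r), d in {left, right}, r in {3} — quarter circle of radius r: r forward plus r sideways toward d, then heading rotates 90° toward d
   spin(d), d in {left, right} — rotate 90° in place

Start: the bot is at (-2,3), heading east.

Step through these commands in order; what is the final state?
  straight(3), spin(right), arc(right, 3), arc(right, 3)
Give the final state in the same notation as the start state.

at (-5,3), heading north

from: at (-2,3), heading east
step 1 (straight(3)): at (1,3), heading east
step 2 (spin(right)): at (1,3), heading south
step 3 (arc(right, 3)): at (-2,0), heading west
step 4 (arc(right, 3)): at (-5,3), heading north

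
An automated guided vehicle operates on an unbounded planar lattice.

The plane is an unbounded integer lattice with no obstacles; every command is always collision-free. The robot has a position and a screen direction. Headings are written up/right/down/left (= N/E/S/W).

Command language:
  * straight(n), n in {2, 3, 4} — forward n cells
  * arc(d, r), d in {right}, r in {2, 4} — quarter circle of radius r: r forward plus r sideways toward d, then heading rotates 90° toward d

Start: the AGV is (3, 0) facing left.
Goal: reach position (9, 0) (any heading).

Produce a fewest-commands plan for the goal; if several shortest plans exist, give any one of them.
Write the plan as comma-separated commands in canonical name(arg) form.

begin: (3, 0) facing left
1. arc(right, 2) → (1, 2) facing up
2. arc(right, 4) → (5, 6) facing right
3. arc(right, 4) → (9, 2) facing down
4. straight(2) → (9, 0) facing down
nothing shorter than 4 reaches the goal.

arc(right, 2), arc(right, 4), arc(right, 4), straight(2)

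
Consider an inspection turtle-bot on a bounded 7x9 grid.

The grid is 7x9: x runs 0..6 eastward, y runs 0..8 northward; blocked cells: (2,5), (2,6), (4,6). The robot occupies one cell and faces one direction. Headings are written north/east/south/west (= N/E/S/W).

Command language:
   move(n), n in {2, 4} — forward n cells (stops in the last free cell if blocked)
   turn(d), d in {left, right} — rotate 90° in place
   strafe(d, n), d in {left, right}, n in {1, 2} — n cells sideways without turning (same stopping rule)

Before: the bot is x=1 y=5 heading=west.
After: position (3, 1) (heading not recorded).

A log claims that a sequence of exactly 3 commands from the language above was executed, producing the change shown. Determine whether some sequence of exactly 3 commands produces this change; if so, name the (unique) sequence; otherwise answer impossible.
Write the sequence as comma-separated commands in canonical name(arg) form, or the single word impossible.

key: running strafe(left, 2) before turn(left) would end elsewhere — order is forced
start: x=1 y=5 heading=west
t=1 turn(left) ⇒ x=1 y=5 heading=south
t=2 move(4) ⇒ x=1 y=1 heading=south
t=3 strafe(left, 2) ⇒ x=3 y=1 heading=south
no rival 3-sequence matches.

turn(left), move(4), strafe(left, 2)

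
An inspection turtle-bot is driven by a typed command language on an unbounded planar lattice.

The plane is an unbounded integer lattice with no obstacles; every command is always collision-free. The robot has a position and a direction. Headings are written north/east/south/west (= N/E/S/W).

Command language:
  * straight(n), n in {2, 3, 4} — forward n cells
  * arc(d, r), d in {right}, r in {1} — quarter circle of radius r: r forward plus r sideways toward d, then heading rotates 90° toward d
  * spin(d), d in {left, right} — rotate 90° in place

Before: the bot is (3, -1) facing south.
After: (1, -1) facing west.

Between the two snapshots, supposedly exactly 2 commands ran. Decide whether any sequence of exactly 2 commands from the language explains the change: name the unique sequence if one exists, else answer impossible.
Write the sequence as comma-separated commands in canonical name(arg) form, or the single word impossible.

spin(right), straight(2)

key: order matters: swapping spin(right) and straight(2) lands elsewhere
from: (3, -1) facing south
t=1 spin(right) ⇒ (3, -1) facing west
t=2 straight(2) ⇒ (1, -1) facing west
no other 2-command option fits: unique.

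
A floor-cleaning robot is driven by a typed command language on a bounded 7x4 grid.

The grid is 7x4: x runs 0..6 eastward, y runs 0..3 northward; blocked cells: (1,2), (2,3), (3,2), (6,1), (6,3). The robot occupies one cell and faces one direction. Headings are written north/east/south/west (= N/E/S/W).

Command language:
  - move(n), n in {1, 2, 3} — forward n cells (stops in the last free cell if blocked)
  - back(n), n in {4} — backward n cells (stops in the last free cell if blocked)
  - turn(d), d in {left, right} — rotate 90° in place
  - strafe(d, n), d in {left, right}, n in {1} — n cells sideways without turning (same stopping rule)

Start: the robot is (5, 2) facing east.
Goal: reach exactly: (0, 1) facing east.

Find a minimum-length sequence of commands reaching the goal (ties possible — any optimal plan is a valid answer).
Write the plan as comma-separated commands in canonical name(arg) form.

initial: (5, 2) facing east
t=1 back(4) ⇒ (4, 2) facing east
t=2 strafe(right, 1) ⇒ (4, 1) facing east
t=3 back(4) ⇒ (0, 1) facing east
nothing shorter than 3 reaches the goal.

back(4), strafe(right, 1), back(4)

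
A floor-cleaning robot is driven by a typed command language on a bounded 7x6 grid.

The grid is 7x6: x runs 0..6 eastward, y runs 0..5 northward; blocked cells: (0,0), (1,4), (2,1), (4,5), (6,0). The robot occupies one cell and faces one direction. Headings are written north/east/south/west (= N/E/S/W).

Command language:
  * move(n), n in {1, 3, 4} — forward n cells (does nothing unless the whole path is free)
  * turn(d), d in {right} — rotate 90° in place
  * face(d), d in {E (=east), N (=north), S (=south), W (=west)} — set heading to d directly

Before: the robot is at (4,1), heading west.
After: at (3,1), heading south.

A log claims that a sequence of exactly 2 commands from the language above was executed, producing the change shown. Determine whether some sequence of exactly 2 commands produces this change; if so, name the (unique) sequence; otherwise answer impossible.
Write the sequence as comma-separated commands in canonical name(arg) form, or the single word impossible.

key: order matters: swapping move(1) and face(S) lands elsewhere
t0: at (4,1), heading west
t=1 move(1) ⇒ at (3,1), heading west
t=2 face(S) ⇒ at (3,1), heading south
no rival 2-sequence matches.

move(1), face(S)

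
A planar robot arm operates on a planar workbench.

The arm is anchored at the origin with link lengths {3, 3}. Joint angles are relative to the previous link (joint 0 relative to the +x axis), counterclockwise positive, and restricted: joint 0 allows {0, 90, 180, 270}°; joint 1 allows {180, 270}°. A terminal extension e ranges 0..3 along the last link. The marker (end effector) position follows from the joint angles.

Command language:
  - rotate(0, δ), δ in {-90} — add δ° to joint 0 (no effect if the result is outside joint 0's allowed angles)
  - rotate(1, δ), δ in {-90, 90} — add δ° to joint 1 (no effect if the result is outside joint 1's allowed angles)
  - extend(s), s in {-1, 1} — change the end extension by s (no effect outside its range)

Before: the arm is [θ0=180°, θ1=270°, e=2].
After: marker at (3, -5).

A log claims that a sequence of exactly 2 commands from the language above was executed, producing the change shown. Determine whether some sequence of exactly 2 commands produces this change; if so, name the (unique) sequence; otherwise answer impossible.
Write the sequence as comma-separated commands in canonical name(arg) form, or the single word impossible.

rotate(0, -90), rotate(0, -90)

start: [θ0=180°, θ1=270°, e=2]
t=1 rotate(0, -90) ⇒ [θ0=90°, θ1=270°, e=2]
t=2 rotate(0, -90) ⇒ [θ0=0°, θ1=270°, e=2]
all 25 alternatives checked — unique.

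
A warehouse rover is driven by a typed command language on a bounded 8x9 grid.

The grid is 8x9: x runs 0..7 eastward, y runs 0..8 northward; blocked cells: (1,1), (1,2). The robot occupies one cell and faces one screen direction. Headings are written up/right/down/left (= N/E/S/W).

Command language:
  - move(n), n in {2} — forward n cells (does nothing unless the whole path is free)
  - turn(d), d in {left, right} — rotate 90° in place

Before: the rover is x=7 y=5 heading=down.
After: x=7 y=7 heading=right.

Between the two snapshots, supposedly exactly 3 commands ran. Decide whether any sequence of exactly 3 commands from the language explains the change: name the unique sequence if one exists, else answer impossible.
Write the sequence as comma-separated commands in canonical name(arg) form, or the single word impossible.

every 3-command combo misses the target.

impossible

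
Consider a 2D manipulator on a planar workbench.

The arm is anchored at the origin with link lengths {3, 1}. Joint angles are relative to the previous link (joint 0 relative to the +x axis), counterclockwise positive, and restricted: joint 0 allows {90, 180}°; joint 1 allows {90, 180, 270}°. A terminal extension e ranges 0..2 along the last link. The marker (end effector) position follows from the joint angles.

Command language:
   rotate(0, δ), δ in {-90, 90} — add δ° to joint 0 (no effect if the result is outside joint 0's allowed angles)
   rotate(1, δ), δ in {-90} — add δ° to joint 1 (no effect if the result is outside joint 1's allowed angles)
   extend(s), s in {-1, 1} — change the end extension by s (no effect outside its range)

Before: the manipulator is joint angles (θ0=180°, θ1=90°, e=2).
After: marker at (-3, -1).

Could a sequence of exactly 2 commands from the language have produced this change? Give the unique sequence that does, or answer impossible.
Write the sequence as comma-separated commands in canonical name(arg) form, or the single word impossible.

start: joint angles (θ0=180°, θ1=90°, e=2)
step 1 (extend(-1)): joint angles (θ0=180°, θ1=90°, e=1)
step 2 (extend(-1)): joint angles (θ0=180°, θ1=90°, e=0)
no other 2-command option fits: unique.

extend(-1), extend(-1)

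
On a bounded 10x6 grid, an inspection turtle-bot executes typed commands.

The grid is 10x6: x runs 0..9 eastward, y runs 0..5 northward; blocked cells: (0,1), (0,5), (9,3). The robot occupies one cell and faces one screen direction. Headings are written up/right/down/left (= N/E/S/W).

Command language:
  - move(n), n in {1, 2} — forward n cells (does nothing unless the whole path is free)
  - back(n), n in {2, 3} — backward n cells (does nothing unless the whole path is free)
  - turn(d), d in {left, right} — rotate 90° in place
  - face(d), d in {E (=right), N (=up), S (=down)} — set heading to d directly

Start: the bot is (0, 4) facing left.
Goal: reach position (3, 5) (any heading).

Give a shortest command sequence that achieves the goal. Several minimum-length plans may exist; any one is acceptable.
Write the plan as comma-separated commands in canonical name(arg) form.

t0: (0, 4) facing left
1. back(3) → (3, 4) facing left
2. face(N) → (3, 4) facing up
3. move(1) → (3, 5) facing up
nothing shorter than 3 reaches the goal.

back(3), face(N), move(1)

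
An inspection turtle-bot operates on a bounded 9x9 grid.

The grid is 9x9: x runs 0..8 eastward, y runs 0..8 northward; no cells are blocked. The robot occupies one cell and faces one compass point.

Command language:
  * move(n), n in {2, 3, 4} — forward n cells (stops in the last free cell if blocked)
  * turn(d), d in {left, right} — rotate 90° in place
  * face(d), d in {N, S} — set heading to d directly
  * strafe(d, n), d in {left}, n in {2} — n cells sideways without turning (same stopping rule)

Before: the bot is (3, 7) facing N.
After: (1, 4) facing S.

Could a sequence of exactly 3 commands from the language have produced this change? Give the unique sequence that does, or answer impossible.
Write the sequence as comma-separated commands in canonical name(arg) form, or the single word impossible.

strafe(left, 2), face(S), move(3)

key: position moved to (1,4) AND the heading swung to S — translation plus rotation needed
begin: (3, 7) facing N
step 1 (strafe(left, 2)): (1, 7) facing N
step 2 (face(S)): (1, 7) facing S
step 3 (move(3)): (1, 4) facing S
no rival 3-sequence matches.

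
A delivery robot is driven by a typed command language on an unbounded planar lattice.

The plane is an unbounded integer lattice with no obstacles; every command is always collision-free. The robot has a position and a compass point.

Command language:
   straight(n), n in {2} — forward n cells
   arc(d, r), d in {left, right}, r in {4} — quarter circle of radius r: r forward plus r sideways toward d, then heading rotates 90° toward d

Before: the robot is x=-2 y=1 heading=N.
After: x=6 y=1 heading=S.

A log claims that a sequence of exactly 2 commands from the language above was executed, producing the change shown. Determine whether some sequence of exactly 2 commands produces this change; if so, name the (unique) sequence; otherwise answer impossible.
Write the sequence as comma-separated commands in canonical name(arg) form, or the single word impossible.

key: position moved to (6,1) AND the heading swung to S — translation plus rotation needed
initial: x=-2 y=1 heading=N
step 1 (arc(right, 4)): x=2 y=5 heading=E
step 2 (arc(right, 4)): x=6 y=1 heading=S
no other 2-command option fits: unique.

arc(right, 4), arc(right, 4)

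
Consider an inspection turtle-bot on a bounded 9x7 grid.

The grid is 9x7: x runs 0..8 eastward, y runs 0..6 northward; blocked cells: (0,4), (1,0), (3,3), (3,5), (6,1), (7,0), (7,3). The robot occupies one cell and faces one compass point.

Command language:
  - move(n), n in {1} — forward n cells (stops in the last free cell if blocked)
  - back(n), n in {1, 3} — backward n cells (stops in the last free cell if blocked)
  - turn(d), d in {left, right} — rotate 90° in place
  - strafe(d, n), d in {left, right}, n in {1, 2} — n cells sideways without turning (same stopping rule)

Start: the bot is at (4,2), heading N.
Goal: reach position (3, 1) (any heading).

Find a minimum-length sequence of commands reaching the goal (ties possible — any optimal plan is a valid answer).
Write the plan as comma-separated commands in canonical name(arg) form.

t0: at (4,2), heading N
1. strafe(left, 1) → at (3,2), heading N
2. back(1) → at (3,1), heading N
shorter routes all fall short; 2 is best.

strafe(left, 1), back(1)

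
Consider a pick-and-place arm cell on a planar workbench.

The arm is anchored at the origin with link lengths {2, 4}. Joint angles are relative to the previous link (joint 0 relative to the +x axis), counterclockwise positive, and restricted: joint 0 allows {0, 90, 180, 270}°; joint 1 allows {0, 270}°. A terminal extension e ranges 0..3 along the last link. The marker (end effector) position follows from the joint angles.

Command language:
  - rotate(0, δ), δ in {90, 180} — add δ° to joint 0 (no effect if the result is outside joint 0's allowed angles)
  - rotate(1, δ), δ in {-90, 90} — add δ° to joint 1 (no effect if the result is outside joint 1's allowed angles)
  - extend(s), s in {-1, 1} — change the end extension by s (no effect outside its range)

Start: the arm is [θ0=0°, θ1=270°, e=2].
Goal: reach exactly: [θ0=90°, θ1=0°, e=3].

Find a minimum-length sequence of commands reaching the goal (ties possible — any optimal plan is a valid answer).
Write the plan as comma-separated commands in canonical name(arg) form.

t0: [θ0=0°, θ1=270°, e=2]
[1] after rotate(0, 90): [θ0=90°, θ1=270°, e=2]
[2] after rotate(1, 90): [θ0=90°, θ1=0°, e=2]
[3] after extend(1): [θ0=90°, θ1=0°, e=3]
minimal: 3 command(s), checked below 3.

rotate(0, 90), rotate(1, 90), extend(1)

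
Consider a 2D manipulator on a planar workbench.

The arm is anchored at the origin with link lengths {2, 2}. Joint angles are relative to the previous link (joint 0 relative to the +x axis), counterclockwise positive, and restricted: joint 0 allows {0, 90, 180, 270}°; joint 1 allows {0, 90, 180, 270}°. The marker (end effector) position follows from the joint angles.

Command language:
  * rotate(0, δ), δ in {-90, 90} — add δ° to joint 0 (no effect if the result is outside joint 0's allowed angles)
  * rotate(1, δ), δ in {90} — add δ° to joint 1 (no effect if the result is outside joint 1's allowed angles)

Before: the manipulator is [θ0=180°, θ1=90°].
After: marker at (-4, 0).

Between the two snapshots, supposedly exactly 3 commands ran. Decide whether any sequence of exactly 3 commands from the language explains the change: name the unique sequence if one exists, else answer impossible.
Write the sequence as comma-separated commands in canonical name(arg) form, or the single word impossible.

rotate(1, 90), rotate(1, 90), rotate(1, 90)

start: [θ0=180°, θ1=90°]
step 1 (rotate(1, 90)): [θ0=180°, θ1=180°]
step 2 (rotate(1, 90)): [θ0=180°, θ1=270°]
step 3 (rotate(1, 90)): [θ0=180°, θ1=0°]
no rival 3-sequence matches.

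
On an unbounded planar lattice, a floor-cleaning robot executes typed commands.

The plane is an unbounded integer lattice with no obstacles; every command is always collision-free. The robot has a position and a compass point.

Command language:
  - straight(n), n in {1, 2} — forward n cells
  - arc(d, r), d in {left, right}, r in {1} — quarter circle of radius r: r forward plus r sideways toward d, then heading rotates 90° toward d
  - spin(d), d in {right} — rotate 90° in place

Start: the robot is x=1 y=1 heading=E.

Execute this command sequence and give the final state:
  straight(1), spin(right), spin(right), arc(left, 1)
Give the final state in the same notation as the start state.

x=1 y=0 heading=S

t0: x=1 y=1 heading=E
1. straight(1) → x=2 y=1 heading=E
2. spin(right) → x=2 y=1 heading=S
3. spin(right) → x=2 y=1 heading=W
4. arc(left, 1) → x=1 y=0 heading=S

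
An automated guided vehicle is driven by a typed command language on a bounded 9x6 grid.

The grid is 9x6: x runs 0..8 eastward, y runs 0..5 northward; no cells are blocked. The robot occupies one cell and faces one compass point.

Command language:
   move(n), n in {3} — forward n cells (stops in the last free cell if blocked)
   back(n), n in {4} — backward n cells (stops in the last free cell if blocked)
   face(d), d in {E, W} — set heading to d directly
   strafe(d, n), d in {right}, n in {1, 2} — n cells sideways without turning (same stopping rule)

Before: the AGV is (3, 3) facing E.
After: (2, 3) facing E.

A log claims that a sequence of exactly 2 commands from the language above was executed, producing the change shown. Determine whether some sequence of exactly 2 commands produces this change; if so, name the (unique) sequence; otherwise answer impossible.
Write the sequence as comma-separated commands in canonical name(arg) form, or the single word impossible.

key: heading stays E — no command in the sequence turns
from: (3, 3) facing E
step 1 (move(3)): (6, 3) facing E
step 2 (back(4)): (2, 3) facing E
no rival 2-sequence matches.

move(3), back(4)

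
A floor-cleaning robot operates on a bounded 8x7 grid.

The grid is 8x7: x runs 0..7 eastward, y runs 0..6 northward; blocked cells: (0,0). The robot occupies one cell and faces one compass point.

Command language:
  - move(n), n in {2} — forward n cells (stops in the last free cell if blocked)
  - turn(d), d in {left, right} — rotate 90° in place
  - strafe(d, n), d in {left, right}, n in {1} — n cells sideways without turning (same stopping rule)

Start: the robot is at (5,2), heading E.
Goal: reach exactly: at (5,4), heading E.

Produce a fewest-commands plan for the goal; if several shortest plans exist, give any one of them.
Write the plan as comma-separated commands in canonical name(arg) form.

start: at (5,2), heading E
1. strafe(left, 1) → at (5,3), heading E
2. strafe(left, 1) → at (5,4), heading E
shorter routes all fall short; 2 is best.

strafe(left, 1), strafe(left, 1)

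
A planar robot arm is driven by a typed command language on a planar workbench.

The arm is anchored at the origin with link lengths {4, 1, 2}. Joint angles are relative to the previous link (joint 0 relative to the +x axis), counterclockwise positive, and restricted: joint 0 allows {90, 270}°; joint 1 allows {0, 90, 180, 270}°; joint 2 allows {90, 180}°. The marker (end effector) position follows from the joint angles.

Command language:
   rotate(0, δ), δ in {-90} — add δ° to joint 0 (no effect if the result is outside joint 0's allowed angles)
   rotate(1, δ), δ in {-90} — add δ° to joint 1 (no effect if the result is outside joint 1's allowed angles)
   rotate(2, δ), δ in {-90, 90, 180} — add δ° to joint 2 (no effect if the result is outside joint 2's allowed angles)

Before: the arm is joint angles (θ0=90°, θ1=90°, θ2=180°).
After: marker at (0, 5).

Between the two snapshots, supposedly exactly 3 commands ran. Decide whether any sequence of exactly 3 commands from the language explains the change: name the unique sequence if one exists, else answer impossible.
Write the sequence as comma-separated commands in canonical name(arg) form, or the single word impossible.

start: joint angles (θ0=90°, θ1=90°, θ2=180°)
step 1 (rotate(1, -90)): joint angles (θ0=90°, θ1=0°, θ2=180°)
step 2 (rotate(1, -90)): joint angles (θ0=90°, θ1=270°, θ2=180°)
step 3 (rotate(1, -90)): joint angles (θ0=90°, θ1=180°, θ2=180°)
no other 3-command option fits: unique.

rotate(1, -90), rotate(1, -90), rotate(1, -90)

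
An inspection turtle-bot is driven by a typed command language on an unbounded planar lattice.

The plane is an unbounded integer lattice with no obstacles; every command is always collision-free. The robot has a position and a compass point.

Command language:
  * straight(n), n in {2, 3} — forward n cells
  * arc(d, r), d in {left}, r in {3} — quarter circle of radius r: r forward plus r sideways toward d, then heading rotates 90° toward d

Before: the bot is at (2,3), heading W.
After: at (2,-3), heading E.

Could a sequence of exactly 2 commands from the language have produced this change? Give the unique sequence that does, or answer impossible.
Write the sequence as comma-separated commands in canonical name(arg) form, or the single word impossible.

key: position moved to (2,-3) AND the heading swung to E — translation plus rotation needed
initial: at (2,3), heading W
step 1 (arc(left, 3)): at (-1,0), heading S
step 2 (arc(left, 3)): at (2,-3), heading E
uniquely the one of 9 2-step routes that fits.

arc(left, 3), arc(left, 3)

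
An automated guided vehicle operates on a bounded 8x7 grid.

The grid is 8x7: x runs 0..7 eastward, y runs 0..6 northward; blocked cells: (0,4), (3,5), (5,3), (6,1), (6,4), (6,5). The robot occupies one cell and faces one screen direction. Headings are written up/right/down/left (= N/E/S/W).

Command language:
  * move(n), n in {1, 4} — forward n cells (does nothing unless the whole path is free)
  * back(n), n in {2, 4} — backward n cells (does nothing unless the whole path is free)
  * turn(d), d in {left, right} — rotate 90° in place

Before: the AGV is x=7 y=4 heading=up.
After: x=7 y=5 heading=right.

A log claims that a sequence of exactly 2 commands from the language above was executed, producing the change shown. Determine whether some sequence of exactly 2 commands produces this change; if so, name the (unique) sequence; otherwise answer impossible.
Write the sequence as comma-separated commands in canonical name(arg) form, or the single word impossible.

key: running turn(right) before move(1) would end elsewhere — order is forced
from: x=7 y=4 heading=up
t=1 move(1) ⇒ x=7 y=5 heading=up
t=2 turn(right) ⇒ x=7 y=5 heading=right
uniquely the one of 36 2-step routes that fits.

move(1), turn(right)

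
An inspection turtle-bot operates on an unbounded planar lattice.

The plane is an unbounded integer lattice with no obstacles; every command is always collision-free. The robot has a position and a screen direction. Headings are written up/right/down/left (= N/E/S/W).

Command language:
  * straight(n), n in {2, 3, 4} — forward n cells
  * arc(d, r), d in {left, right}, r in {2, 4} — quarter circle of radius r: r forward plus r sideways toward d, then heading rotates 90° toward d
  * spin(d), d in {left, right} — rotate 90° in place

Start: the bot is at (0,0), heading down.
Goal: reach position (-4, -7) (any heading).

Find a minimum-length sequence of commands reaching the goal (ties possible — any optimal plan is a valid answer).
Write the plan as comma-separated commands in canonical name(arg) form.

straight(3), arc(right, 4)

t0: at (0,0), heading down
step 1 (straight(3)): at (0,-3), heading down
step 2 (arc(right, 4)): at (-4,-7), heading left
minimal: 2 command(s), checked below 2.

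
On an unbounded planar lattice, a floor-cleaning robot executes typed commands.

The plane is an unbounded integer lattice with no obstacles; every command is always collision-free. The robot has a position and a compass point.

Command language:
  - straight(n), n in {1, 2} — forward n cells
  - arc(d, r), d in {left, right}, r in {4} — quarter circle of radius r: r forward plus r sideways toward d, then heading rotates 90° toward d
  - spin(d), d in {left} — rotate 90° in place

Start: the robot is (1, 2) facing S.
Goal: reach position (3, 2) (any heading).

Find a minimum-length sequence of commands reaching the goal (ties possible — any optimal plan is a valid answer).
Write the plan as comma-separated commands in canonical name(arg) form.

spin(left), straight(2)

t0: (1, 2) facing S
step 1 (spin(left)): (1, 2) facing E
step 2 (straight(2)): (3, 2) facing E
minimal: 2 command(s), checked below 2.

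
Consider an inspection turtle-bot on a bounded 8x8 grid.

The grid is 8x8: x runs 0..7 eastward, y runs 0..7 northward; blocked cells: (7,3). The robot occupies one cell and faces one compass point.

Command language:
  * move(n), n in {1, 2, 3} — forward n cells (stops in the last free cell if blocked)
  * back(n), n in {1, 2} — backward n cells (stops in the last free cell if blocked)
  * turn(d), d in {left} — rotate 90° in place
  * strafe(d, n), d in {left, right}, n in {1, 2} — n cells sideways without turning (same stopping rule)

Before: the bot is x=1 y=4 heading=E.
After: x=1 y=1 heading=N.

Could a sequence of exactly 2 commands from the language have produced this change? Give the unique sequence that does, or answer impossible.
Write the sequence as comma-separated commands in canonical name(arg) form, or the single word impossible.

all 100 sequences checked — none match.

impossible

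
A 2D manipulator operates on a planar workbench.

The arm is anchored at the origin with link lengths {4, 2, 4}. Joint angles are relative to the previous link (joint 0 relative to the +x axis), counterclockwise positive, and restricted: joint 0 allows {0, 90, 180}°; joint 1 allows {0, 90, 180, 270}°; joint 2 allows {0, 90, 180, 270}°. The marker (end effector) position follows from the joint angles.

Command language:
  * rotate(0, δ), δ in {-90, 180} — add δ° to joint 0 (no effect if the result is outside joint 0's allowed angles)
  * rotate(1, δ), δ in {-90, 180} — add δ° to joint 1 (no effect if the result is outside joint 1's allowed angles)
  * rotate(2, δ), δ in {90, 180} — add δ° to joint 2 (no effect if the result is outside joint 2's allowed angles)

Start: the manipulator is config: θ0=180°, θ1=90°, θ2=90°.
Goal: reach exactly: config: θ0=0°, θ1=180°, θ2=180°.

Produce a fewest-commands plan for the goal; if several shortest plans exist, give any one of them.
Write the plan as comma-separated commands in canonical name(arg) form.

rotate(0, 180), rotate(1, -90), rotate(2, 90), rotate(1, 180)

initial: config: θ0=180°, θ1=90°, θ2=90°
1. rotate(0, 180) → config: θ0=0°, θ1=90°, θ2=90°
2. rotate(1, -90) → config: θ0=0°, θ1=0°, θ2=90°
3. rotate(2, 90) → config: θ0=0°, θ1=0°, θ2=180°
4. rotate(1, 180) → config: θ0=0°, θ1=180°, θ2=180°
nothing shorter than 4 reaches the goal.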